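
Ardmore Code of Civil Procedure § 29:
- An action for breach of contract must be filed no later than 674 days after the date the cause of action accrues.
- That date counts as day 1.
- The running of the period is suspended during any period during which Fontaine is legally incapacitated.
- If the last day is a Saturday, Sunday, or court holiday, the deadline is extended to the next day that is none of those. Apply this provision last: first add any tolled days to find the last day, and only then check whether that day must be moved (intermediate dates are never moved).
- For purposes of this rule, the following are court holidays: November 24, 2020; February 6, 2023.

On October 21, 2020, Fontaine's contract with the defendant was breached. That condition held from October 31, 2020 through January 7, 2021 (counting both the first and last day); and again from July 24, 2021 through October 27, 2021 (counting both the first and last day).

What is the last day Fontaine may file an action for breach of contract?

Counting October 21, 2020 as day 1, day 674 is August 25, 2022.
From October 31, 2020 through January 7, 2021 inclusive is 69 days; tolling adds 69 days: August 25, 2022 + 69 days = November 2, 2022.
From July 24, 2021 through October 27, 2021 inclusive is 96 days; tolling adds 96 days: November 2, 2022 + 96 days = February 6, 2023.
February 6, 2023 is a listed holiday. The next qualifying day is February 7, 2023.

February 7, 2023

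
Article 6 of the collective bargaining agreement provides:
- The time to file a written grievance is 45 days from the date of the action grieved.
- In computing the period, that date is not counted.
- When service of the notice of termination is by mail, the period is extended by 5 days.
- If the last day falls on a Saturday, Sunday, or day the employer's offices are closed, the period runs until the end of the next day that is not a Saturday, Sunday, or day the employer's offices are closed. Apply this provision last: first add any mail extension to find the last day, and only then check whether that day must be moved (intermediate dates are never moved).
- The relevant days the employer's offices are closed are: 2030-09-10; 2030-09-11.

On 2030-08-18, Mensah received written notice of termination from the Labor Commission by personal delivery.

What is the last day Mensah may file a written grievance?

45 days after 2030-08-18 is October 2, 2030.
Service was not by mail, so no mail extension applies.
October 2, 2030 is a Wednesday and not a day the employer's offices are closed, so no extension applies.

October 2, 2030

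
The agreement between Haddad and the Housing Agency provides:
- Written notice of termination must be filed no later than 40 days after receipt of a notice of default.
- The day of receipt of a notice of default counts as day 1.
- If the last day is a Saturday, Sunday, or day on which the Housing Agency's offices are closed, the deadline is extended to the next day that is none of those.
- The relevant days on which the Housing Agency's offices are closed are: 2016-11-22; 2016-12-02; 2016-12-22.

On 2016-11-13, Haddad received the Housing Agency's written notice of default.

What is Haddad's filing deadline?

Counting 2016-11-13 as day 1, day 40 is December 22, 2016.
December 22, 2016 is a listed holiday. The next qualifying day is December 23, 2016.

December 23, 2016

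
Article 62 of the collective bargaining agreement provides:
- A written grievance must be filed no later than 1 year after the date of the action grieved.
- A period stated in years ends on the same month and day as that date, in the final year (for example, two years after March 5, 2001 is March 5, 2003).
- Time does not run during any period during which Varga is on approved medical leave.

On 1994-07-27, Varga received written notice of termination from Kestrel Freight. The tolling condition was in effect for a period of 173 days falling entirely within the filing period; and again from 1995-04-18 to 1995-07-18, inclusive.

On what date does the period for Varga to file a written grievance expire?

April 17, 1996

1 year after 1994-07-27 is July 27, 1995.
Tolling adds 173 days: July 27, 1995 + 173 days = January 16, 1996.
From April 18, 1995 through July 18, 1995 inclusive is 92 days; tolling adds 92 days: January 16, 1996 + 92 days = April 17, 1996.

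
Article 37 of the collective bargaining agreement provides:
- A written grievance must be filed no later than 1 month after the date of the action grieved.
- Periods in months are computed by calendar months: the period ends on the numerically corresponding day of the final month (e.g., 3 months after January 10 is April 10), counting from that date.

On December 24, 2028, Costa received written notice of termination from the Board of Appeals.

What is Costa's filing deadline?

1 month after December 24, 2028 is January 24, 2029.

January 24, 2029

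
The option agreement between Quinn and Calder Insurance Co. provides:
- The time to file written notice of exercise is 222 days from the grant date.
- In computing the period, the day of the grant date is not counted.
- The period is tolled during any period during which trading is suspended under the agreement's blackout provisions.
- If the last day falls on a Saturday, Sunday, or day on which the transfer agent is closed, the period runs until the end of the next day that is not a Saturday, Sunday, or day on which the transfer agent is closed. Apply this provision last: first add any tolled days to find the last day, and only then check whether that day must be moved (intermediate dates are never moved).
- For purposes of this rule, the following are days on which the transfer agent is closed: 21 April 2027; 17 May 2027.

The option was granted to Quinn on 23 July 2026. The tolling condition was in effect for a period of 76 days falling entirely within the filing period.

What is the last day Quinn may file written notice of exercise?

May 18, 2027

222 days after 23 July 2026 is March 2, 2027.
Tolling adds 76 days: March 2, 2027 + 76 days = May 17, 2027.
May 17, 2027 is a listed holiday. The next qualifying day is May 18, 2027.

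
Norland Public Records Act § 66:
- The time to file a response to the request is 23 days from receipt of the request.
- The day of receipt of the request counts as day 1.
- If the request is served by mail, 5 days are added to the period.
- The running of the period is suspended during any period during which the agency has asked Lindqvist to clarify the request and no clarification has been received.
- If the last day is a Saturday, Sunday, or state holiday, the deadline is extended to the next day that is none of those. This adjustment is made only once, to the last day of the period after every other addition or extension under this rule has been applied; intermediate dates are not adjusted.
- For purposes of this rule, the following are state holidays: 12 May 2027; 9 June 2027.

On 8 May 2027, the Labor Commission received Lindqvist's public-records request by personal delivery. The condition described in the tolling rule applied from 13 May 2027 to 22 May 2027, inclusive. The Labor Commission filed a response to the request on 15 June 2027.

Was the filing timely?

No

Counting 8 May 2027 as day 1, day 23 is May 30, 2027.
Service was not by mail, so no mail extension applies.
From May 13, 2027 through May 22, 2027 inclusive is 10 days; tolling adds 10 days: May 30, 2027 + 10 days = June 9, 2027.
June 9, 2027 is a listed holiday. The next qualifying day is June 10, 2027.
The deadline is June 10, 2027; the filing on June 15, 2027 is after that date.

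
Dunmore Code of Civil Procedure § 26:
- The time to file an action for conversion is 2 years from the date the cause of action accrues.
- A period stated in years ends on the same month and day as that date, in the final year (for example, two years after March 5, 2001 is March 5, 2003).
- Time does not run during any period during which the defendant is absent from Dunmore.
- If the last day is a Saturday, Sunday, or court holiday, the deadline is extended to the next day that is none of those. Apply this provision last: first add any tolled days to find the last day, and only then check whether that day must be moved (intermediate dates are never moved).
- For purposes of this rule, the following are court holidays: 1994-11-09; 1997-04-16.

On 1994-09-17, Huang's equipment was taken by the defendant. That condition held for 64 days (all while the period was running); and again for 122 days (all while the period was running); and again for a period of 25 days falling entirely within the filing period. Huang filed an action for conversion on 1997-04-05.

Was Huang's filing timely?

2 years after 1994-09-17 is September 17, 1996.
Tolling adds 64 days: September 17, 1996 + 64 days = November 20, 1996.
Tolling adds 122 days: November 20, 1996 + 122 days = March 22, 1997.
Tolling adds 25 days: March 22, 1997 + 25 days = April 16, 1997.
April 16, 1997 is a listed holiday. The next qualifying day is April 17, 1997.
The deadline is April 17, 1997; the filing on April 5, 1997 is on or before that date.

Yes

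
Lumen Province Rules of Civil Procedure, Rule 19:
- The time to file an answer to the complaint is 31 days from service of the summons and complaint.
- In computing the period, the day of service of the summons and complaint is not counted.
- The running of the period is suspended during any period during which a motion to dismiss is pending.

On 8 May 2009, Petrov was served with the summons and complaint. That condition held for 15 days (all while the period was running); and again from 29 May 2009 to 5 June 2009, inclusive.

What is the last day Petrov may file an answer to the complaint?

31 days after 8 May 2009 is June 8, 2009.
Tolling adds 15 days: June 8, 2009 + 15 days = June 23, 2009.
From May 29, 2009 through June 5, 2009 inclusive is 8 days; tolling adds 8 days: June 23, 2009 + 8 days = July 1, 2009.

July 1, 2009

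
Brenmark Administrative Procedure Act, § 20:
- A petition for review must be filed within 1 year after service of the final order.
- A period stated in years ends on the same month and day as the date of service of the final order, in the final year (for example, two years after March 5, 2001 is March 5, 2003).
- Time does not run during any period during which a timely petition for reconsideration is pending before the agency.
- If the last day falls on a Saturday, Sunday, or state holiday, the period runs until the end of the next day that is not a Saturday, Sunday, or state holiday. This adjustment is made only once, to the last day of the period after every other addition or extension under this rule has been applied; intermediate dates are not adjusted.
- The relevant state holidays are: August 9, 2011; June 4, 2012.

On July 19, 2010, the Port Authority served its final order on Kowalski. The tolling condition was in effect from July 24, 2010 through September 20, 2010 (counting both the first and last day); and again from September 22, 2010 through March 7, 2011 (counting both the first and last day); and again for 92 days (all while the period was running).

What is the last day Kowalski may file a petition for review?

June 1, 2012

1 year after July 19, 2010 is July 19, 2011.
From July 24, 2010 through September 20, 2010 inclusive is 59 days; tolling adds 59 days: July 19, 2011 + 59 days = September 16, 2011.
From September 22, 2010 through March 7, 2011 inclusive is 167 days; tolling adds 167 days: September 16, 2011 + 167 days = March 1, 2012.
Tolling adds 92 days: March 1, 2012 + 92 days = June 1, 2012.
June 1, 2012 is a Friday and not a state holiday, so no extension applies.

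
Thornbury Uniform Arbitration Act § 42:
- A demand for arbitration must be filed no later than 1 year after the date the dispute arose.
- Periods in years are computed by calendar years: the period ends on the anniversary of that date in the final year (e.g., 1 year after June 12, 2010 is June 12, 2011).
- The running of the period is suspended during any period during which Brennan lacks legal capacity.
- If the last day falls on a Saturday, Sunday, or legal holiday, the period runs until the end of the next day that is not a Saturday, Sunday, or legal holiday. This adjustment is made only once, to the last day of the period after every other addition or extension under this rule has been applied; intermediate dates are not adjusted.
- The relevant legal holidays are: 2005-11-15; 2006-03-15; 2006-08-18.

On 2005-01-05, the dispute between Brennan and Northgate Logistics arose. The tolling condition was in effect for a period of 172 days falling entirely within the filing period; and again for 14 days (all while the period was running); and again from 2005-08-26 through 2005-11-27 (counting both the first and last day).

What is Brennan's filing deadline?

1 year after 2005-01-05 is January 5, 2006.
Tolling adds 172 days: January 5, 2006 + 172 days = June 26, 2006.
Tolling adds 14 days: June 26, 2006 + 14 days = July 10, 2006.
From August 26, 2005 through November 27, 2005 inclusive is 94 days; tolling adds 94 days: July 10, 2006 + 94 days = October 12, 2006.
October 12, 2006 is a Thursday and not a legal holiday, so no extension applies.

October 12, 2006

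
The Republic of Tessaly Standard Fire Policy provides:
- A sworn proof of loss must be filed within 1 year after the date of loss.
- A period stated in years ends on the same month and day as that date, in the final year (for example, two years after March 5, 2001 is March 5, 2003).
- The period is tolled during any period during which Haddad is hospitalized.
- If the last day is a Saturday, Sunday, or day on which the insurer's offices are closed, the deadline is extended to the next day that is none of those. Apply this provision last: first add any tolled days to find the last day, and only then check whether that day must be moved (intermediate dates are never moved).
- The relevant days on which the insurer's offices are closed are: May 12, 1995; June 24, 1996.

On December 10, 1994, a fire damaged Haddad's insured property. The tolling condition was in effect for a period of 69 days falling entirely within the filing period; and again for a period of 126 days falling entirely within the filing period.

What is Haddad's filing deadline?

June 25, 1996

1 year after December 10, 1994 is December 10, 1995.
Tolling adds 69 days: December 10, 1995 + 69 days = February 17, 1996.
Tolling adds 126 days: February 17, 1996 + 126 days = June 22, 1996.
June 22, 1996 is Saturday; June 23, 1996 is Sunday; June 24, 1996 is a listed holiday. The next qualifying day is June 25, 1996.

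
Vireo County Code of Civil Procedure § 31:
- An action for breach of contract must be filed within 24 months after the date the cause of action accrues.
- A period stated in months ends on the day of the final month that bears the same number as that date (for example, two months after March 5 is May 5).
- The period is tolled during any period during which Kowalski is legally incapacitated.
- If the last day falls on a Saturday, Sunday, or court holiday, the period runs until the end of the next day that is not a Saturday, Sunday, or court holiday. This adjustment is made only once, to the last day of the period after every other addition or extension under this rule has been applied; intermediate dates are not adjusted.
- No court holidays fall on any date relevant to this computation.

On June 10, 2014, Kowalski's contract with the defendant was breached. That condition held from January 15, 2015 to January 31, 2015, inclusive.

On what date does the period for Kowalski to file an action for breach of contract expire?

June 27, 2016

24 months after June 10, 2014 is June 10, 2016.
From January 15, 2015 through January 31, 2015 inclusive is 17 days; tolling adds 17 days: June 10, 2016 + 17 days = June 27, 2016.
June 27, 2016 is a Monday and not a court holiday, so no extension applies.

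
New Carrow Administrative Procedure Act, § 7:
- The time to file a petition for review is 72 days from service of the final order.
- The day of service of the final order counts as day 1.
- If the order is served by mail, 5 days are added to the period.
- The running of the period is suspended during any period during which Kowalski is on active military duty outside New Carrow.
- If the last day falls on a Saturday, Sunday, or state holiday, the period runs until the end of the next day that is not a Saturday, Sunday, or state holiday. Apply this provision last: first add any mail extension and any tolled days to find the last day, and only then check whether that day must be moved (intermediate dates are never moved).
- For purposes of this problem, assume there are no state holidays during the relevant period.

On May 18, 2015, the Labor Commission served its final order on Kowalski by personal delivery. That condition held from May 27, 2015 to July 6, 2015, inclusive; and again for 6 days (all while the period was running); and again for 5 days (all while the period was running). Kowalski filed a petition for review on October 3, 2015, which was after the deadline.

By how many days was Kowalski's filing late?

15 days

Counting May 18, 2015 as day 1, day 72 is July 28, 2015.
Service was not by mail, so no mail extension applies.
From May 27, 2015 through July 6, 2015 inclusive is 41 days; tolling adds 41 days: July 28, 2015 + 41 days = September 7, 2015.
Tolling adds 6 days: September 7, 2015 + 6 days = September 13, 2015.
Tolling adds 5 days: September 13, 2015 + 5 days = September 18, 2015.
September 18, 2015 is a Friday and not a state holiday, so no extension applies.
The deadline is September 18, 2015; from September 18, 2015 to October 3, 2015 is 15 days.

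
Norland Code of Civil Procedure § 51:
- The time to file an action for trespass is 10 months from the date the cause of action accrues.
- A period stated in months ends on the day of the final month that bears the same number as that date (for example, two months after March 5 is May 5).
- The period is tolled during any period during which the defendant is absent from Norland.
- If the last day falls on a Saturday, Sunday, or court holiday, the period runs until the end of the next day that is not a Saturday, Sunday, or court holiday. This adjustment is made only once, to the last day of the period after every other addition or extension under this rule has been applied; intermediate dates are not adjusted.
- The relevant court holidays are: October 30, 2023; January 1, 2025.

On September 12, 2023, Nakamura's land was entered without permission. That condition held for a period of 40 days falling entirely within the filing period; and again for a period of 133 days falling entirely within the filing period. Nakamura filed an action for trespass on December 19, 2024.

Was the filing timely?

10 months after September 12, 2023 is July 12, 2024.
Tolling adds 40 days: July 12, 2024 + 40 days = August 21, 2024.
Tolling adds 133 days: August 21, 2024 + 133 days = January 1, 2025.
January 1, 2025 is a listed holiday. The next qualifying day is January 2, 2025.
The deadline is January 2, 2025; the filing on December 19, 2024 is on or before that date.

Yes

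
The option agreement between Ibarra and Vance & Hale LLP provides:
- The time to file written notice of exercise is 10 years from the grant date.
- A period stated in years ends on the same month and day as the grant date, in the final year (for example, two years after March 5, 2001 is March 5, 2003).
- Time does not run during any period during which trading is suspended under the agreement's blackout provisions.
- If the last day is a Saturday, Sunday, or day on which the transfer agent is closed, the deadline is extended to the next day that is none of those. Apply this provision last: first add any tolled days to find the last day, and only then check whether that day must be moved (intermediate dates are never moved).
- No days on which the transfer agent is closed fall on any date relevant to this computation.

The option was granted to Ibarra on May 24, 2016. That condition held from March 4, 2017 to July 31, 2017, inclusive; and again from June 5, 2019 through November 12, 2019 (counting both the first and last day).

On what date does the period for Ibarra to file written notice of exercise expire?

10 years after May 24, 2016 is May 24, 2026.
From March 4, 2017 through July 31, 2017 inclusive is 150 days; tolling adds 150 days: May 24, 2026 + 150 days = October 21, 2026.
From June 5, 2019 through November 12, 2019 inclusive is 161 days; tolling adds 161 days: October 21, 2026 + 161 days = March 31, 2027.
March 31, 2027 is a Wednesday and not a day on which the transfer agent is closed, so no extension applies.

March 31, 2027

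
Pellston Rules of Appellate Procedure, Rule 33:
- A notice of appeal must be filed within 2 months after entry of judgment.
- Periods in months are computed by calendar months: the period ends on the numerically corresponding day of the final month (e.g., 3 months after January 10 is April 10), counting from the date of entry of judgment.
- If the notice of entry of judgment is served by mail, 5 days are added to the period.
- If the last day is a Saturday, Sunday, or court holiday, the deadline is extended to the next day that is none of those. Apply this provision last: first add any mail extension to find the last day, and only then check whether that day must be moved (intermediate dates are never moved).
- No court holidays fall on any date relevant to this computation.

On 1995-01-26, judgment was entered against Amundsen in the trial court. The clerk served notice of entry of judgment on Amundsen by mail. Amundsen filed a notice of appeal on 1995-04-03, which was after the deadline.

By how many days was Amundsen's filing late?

3 days

2 months after 1995-01-26 is March 26, 1995.
Service was by mail, adding 5 days: March 26, 1995 + 5 days = March 31, 1995.
March 31, 1995 is a Friday and not a court holiday, so no extension applies.
The deadline is March 31, 1995; from March 31, 1995 to April 3, 1995 is 3 days.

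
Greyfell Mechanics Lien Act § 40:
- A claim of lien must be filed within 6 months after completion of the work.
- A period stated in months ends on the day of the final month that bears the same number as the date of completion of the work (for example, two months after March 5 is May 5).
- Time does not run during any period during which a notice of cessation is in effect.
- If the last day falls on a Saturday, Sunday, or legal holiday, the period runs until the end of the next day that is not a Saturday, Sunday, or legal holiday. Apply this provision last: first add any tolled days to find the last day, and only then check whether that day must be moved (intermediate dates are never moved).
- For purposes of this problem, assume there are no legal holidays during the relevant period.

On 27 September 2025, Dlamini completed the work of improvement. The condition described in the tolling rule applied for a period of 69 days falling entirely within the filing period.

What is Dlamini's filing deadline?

6 months after 27 September 2025 is March 27, 2026.
Tolling adds 69 days: March 27, 2026 + 69 days = June 4, 2026.
June 4, 2026 is a Thursday and not a legal holiday, so no extension applies.

June 4, 2026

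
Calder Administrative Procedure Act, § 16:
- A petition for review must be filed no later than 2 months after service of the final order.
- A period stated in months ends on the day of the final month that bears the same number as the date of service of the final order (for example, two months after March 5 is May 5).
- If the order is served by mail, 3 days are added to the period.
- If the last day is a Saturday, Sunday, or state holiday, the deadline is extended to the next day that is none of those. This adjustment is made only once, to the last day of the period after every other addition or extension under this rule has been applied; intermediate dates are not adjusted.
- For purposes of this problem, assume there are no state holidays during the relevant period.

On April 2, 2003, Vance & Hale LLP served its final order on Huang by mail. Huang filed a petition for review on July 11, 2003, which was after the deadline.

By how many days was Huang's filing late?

2 months after April 2, 2003 is June 2, 2003.
Service was by mail, adding 3 days: June 2, 2003 + 3 days = June 5, 2003.
June 5, 2003 is a Thursday and not a state holiday, so no extension applies.
The deadline is June 5, 2003; from June 5, 2003 to July 11, 2003 is 36 days.

36 days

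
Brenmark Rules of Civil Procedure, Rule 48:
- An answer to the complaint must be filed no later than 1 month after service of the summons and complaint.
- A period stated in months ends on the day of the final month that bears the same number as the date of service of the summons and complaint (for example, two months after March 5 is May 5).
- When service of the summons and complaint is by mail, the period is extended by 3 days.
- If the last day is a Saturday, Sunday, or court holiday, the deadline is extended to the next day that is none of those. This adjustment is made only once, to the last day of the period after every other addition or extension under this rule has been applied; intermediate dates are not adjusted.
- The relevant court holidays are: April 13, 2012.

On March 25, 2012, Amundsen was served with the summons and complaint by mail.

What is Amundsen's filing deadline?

1 month after March 25, 2012 is April 25, 2012.
Service was by mail, adding 3 days: April 25, 2012 + 3 days = April 28, 2012.
April 28, 2012 is Saturday; April 29, 2012 is Sunday. The next qualifying day is April 30, 2012.

April 30, 2012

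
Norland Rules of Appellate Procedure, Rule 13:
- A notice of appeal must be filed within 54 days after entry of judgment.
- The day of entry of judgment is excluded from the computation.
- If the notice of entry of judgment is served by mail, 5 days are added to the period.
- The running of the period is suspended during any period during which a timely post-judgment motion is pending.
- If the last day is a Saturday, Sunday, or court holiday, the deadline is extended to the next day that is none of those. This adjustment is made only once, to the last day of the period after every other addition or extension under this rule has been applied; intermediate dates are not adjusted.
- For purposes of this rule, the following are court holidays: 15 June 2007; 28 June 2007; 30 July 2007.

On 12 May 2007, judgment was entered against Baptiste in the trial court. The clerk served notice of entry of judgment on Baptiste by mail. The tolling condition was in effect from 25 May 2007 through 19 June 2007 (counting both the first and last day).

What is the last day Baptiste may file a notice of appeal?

54 days after 12 May 2007 is July 5, 2007.
Service was by mail, adding 5 days: July 5, 2007 + 5 days = July 10, 2007.
From May 25, 2007 through June 19, 2007 inclusive is 26 days; tolling adds 26 days: July 10, 2007 + 26 days = August 5, 2007.
August 5, 2007 is Sunday. The next qualifying day is August 6, 2007.

August 6, 2007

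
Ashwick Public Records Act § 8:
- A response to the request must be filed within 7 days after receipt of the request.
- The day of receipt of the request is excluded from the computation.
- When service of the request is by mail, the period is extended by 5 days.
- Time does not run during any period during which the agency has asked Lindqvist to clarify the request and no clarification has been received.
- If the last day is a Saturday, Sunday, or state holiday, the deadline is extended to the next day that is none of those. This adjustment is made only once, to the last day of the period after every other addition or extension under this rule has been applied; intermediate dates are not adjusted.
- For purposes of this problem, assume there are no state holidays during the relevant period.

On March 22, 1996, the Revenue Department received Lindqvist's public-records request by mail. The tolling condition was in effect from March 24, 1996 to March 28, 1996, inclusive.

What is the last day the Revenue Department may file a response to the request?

April 8, 1996

7 days after March 22, 1996 is March 29, 1996.
Service was by mail, adding 5 days: March 29, 1996 + 5 days = April 3, 1996.
From March 24, 1996 through March 28, 1996 inclusive is 5 days; tolling adds 5 days: April 3, 1996 + 5 days = April 8, 1996.
April 8, 1996 is a Monday and not a state holiday, so no extension applies.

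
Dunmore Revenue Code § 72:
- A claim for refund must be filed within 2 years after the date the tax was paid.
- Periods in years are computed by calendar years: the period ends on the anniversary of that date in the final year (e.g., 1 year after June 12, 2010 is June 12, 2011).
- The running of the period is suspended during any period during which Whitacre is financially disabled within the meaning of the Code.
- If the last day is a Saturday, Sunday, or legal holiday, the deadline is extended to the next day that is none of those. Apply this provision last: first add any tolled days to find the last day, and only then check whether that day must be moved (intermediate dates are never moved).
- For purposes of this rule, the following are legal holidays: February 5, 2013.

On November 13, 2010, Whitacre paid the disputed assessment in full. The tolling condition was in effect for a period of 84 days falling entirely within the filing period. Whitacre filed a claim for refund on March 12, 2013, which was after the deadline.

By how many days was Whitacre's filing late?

2 years after November 13, 2010 is November 13, 2012.
Tolling adds 84 days: November 13, 2012 + 84 days = February 5, 2013.
February 5, 2013 is a listed holiday. The next qualifying day is February 6, 2013.
The deadline is February 6, 2013; from February 6, 2013 to March 12, 2013 is 34 days.

34 days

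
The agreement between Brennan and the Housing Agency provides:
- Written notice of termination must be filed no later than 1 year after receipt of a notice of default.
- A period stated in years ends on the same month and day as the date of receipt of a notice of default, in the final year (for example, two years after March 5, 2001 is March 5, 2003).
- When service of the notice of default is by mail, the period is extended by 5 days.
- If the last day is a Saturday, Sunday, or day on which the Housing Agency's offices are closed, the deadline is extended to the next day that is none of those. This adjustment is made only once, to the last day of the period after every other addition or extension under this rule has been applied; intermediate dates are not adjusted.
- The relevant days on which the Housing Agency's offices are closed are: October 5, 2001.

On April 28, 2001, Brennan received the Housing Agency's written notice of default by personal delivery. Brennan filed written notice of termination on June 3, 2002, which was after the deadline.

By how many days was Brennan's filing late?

35 days

1 year after April 28, 2001 is April 28, 2002.
Service was not by mail, so no mail extension applies.
April 28, 2002 is Sunday. The next qualifying day is April 29, 2002.
The deadline is April 29, 2002; from April 29, 2002 to June 3, 2002 is 35 days.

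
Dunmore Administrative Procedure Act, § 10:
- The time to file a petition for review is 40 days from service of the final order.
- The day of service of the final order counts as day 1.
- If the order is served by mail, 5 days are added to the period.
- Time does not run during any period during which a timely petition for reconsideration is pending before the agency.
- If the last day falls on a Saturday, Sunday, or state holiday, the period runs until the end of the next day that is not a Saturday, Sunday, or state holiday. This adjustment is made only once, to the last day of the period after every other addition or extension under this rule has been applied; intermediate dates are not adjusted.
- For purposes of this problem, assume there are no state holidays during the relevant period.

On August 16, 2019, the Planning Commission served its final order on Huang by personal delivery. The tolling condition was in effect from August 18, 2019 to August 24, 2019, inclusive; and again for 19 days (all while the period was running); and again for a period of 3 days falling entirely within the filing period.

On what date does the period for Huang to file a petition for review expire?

October 23, 2019

Counting August 16, 2019 as day 1, day 40 is September 24, 2019.
Service was not by mail, so no mail extension applies.
From August 18, 2019 through August 24, 2019 inclusive is 7 days; tolling adds 7 days: September 24, 2019 + 7 days = October 1, 2019.
Tolling adds 19 days: October 1, 2019 + 19 days = October 20, 2019.
Tolling adds 3 days: October 20, 2019 + 3 days = October 23, 2019.
October 23, 2019 is a Wednesday and not a state holiday, so no extension applies.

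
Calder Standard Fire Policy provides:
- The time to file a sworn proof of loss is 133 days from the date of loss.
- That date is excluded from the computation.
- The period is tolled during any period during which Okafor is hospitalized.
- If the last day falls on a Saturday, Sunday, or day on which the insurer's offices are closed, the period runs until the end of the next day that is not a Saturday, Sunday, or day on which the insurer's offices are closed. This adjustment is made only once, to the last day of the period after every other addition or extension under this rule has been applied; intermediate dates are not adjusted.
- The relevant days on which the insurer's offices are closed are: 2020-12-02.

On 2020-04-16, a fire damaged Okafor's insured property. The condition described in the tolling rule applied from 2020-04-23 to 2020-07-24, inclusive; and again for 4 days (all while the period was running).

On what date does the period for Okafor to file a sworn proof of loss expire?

133 days after 2020-04-16 is August 27, 2020.
From April 23, 2020 through July 24, 2020 inclusive is 93 days; tolling adds 93 days: August 27, 2020 + 93 days = November 28, 2020.
Tolling adds 4 days: November 28, 2020 + 4 days = December 2, 2020.
December 2, 2020 is a listed holiday. The next qualifying day is December 3, 2020.

December 3, 2020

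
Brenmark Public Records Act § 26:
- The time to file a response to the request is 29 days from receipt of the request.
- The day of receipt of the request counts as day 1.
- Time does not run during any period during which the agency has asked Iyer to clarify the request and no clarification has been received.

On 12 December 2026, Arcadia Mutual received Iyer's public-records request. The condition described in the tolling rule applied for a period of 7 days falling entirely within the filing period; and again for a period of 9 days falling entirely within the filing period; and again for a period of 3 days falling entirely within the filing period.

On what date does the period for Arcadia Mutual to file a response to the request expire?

Counting 12 December 2026 as day 1, day 29 is January 9, 2027.
Tolling adds 7 days: January 9, 2027 + 7 days = January 16, 2027.
Tolling adds 9 days: January 16, 2027 + 9 days = January 25, 2027.
Tolling adds 3 days: January 25, 2027 + 3 days = January 28, 2027.

January 28, 2027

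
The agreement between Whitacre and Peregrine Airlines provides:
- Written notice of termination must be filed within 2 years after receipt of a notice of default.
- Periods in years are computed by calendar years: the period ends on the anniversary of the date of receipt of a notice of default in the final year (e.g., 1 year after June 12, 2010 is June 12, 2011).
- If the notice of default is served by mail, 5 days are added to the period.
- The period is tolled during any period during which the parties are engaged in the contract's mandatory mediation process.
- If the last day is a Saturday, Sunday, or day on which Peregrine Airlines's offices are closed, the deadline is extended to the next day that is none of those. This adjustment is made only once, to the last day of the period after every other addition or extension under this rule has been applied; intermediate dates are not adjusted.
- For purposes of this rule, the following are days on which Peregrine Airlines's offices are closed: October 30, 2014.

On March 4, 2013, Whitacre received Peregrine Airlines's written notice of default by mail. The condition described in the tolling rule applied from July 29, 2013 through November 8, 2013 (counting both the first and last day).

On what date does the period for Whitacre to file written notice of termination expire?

June 22, 2015

2 years after March 4, 2013 is March 4, 2015.
Service was by mail, adding 5 days: March 4, 2015 + 5 days = March 9, 2015.
From July 29, 2013 through November 8, 2013 inclusive is 103 days; tolling adds 103 days: March 9, 2015 + 103 days = June 20, 2015.
June 20, 2015 is Saturday; June 21, 2015 is Sunday. The next qualifying day is June 22, 2015.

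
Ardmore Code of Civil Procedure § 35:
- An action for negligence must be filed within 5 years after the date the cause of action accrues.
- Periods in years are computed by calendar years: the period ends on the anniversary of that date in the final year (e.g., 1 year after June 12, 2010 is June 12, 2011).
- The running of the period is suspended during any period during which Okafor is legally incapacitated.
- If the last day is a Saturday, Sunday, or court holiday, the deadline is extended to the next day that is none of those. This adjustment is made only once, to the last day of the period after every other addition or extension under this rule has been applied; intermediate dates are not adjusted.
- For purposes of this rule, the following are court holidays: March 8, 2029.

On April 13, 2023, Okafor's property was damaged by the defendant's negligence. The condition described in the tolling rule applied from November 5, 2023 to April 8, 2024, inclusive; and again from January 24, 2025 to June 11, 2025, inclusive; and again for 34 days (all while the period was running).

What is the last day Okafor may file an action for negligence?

5 years after April 13, 2023 is April 13, 2028.
From November 5, 2023 through April 8, 2024 inclusive is 156 days; tolling adds 156 days: April 13, 2028 + 156 days = September 16, 2028.
From January 24, 2025 through June 11, 2025 inclusive is 139 days; tolling adds 139 days: September 16, 2028 + 139 days = February 2, 2029.
Tolling adds 34 days: February 2, 2029 + 34 days = March 8, 2029.
March 8, 2029 is a listed holiday. The next qualifying day is March 9, 2029.

March 9, 2029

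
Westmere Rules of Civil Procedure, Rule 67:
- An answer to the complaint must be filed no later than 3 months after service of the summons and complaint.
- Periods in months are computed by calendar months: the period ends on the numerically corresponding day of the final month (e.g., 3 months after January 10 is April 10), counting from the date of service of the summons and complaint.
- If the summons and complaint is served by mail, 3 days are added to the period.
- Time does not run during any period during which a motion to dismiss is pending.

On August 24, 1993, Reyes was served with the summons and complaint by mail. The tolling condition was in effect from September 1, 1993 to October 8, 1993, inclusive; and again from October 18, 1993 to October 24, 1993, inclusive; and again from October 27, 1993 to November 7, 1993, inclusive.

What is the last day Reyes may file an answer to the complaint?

January 23, 1994

3 months after August 24, 1993 is November 24, 1993.
Service was by mail, adding 3 days: November 24, 1993 + 3 days = November 27, 1993.
From September 1, 1993 through October 8, 1993 inclusive is 38 days; tolling adds 38 days: November 27, 1993 + 38 days = January 4, 1994.
From October 18, 1993 through October 24, 1993 inclusive is 7 days; tolling adds 7 days: January 4, 1994 + 7 days = January 11, 1994.
From October 27, 1993 through November 7, 1993 inclusive is 12 days; tolling adds 12 days: January 11, 1994 + 12 days = January 23, 1994.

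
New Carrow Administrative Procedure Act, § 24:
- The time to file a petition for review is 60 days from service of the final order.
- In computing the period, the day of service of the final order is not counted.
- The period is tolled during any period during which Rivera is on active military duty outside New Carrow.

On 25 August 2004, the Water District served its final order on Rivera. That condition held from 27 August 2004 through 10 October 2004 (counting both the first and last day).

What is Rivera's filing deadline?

December 8, 2004

60 days after 25 August 2004 is October 24, 2004.
From August 27, 2004 through October 10, 2004 inclusive is 45 days; tolling adds 45 days: October 24, 2004 + 45 days = December 8, 2004.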